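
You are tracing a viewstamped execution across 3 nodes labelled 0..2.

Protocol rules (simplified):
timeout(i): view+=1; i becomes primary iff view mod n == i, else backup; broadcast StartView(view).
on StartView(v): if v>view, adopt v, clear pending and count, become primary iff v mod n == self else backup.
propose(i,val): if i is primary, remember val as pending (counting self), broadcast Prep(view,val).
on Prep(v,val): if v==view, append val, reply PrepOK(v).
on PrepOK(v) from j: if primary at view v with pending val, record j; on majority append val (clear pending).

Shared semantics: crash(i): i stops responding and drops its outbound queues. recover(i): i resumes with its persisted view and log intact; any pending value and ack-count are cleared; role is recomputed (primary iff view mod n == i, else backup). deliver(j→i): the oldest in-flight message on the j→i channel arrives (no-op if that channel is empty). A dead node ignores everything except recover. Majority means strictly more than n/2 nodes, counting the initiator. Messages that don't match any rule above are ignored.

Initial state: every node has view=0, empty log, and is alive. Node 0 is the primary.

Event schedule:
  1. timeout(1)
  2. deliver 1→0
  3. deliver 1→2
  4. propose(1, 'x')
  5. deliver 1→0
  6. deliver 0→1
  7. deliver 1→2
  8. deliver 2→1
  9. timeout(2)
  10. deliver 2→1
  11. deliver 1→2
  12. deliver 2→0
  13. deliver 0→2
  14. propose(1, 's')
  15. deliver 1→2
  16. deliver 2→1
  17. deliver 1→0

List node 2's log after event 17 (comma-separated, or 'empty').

x

[1] timeout(1) → N1(prim v1 [-])
[2] deliver 1→0 → N0(back v1 [-])
[3] deliver 1→2 → N2(back v1 [-])
[4] propose(1,'x') → ∅
[5] deliver 1→0 → N0(back v1 [x])
[6] deliver 0→1 → N1(prim v1 [x])
[7] deliver 1→2 → N2(back v1 [x])
[8] deliver 2→1 → ∅
[9] timeout(2) → N2(prim v2 [x])
[10] deliver 2→1 → N1(back v2 [x])
[11] deliver 1→2 → ∅
[12] deliver 2→0 → N0(back v2 [x])
[13] deliver 0→2 → ∅
[14] propose(1,'s') → ∅
[15] deliver 1→2 → ∅
[16] deliver 2→1 → ∅
[17] deliver 1→0 → ∅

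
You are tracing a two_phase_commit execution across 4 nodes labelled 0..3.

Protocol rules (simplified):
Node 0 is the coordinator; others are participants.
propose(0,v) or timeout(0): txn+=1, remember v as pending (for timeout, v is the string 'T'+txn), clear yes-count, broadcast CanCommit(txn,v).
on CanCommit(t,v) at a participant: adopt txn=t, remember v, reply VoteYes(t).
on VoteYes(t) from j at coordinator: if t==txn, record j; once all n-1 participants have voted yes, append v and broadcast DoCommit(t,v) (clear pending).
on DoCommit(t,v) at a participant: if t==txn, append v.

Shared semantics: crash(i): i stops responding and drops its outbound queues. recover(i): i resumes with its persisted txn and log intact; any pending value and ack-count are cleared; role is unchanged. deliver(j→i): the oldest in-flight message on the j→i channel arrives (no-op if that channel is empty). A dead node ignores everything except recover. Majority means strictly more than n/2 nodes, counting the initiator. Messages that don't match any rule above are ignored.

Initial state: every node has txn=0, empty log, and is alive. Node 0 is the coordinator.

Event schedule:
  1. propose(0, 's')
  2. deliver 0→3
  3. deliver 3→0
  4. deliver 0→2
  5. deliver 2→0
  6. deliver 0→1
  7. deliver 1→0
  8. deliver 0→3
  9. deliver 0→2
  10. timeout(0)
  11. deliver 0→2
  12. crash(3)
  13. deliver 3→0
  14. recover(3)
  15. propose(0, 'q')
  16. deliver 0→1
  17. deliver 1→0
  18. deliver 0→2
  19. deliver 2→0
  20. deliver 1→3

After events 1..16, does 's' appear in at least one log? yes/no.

yes

after 1 — propose(0,'s'): n0:coor/t1/[-]
after 2 — deliver 0→3: n3:part/t1/[-]
after 3 — deliver 3→0: ·
after 4 — deliver 0→2: n2:part/t1/[-]
after 5 — deliver 2→0: ·
after 6 — deliver 0→1: n1:part/t1/[-]
after 7 — deliver 1→0: n0:coor/t1/[s]
after 8 — deliver 0→3: n3:part/t1/[s]
after 9 — deliver 0→2: n2:part/t1/[s]
after 10 — timeout(0): n0:coor/t2/[s]
after 11 — deliver 0→2: n2:part/t2/[s]
after 12 — crash(3): n3:✗part/t1/[s]
after 13 — deliver 3→0: ·
after 14 — recover(3): n3:part/t1/[s]
after 15 — propose(0,'q'): n0:coor/t3/[s]
after 16 — deliver 0→1: n1:part/t1/[s]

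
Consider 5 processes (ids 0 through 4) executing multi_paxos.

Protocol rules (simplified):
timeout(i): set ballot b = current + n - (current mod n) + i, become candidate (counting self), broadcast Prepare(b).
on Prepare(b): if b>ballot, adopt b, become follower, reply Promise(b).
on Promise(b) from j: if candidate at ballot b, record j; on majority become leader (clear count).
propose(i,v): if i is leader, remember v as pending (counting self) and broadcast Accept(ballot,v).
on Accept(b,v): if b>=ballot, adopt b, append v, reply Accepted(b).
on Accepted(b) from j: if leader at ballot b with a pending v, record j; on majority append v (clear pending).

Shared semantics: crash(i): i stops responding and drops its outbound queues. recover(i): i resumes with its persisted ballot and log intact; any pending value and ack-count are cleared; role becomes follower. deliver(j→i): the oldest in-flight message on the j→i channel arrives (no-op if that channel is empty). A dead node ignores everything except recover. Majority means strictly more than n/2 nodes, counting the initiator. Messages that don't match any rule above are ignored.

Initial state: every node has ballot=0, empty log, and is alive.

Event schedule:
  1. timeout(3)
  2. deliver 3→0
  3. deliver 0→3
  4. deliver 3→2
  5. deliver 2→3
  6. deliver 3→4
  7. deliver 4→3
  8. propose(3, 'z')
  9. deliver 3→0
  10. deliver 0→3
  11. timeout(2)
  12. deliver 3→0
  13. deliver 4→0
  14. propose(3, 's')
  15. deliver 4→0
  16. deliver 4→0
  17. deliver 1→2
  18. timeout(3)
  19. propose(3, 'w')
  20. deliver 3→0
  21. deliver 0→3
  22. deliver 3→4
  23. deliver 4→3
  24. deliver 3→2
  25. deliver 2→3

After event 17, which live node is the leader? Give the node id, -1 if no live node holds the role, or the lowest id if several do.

3

step 1 timeout(3): 3={cand,b=8,log=-}
step 2 deliver 3→0: 0={foll,b=8,log=-}
step 3 deliver 0→3: —
step 4 deliver 3→2: 2={foll,b=8,log=-}
step 5 deliver 2→3: 3={lead,b=8,log=-}
step 6 deliver 3→4: 4={foll,b=8,log=-}
step 7 deliver 4→3: —
step 8 propose(3,'z'): —
step 9 deliver 3→0: 0={foll,b=8,log=z}
step 10 deliver 0→3: —
step 11 timeout(2): 2={cand,b=12,log=-}
step 12 deliver 3→0: —
step 13 deliver 4→0: —
step 14 propose(3,'s'): —
step 15 deliver 4→0: —
step 16 deliver 4→0: —
step 17 deliver 1→2: —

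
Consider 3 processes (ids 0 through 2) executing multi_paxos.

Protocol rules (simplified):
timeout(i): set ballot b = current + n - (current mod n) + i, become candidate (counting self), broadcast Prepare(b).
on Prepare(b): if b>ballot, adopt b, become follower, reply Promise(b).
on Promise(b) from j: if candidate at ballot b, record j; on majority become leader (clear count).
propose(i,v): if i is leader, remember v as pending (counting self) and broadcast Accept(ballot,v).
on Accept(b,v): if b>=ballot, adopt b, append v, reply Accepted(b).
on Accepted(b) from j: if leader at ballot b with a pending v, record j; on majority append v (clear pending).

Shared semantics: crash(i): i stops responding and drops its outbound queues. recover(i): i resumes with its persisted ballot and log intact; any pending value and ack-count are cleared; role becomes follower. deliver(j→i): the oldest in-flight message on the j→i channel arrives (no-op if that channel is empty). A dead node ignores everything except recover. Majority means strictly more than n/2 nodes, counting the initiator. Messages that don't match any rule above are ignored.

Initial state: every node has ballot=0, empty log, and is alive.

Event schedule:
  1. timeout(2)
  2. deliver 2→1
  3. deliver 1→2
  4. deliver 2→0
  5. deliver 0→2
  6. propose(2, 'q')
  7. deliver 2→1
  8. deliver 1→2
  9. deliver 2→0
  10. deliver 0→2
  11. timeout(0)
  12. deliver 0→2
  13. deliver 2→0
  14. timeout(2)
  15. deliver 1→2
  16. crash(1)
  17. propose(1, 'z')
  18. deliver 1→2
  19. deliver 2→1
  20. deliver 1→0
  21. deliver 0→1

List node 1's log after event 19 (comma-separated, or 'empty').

q

step 1 timeout(2): 2={cand,b=5,log=-}
step 2 deliver 2→1: 1={foll,b=5,log=-}
step 3 deliver 1→2: 2={lead,b=5,log=-}
step 4 deliver 2→0: 0={foll,b=5,log=-}
step 5 deliver 0→2: —
step 6 propose(2,'q'): —
step 7 deliver 2→1: 1={foll,b=5,log=q}
step 8 deliver 1→2: 2={lead,b=5,log=q}
step 9 deliver 2→0: 0={foll,b=5,log=q}
step 10 deliver 0→2: —
step 11 timeout(0): 0={cand,b=6,log=q}
step 12 deliver 0→2: 2={foll,b=6,log=q}
step 13 deliver 2→0: 0={lead,b=6,log=q}
step 14 timeout(2): 2={cand,b=11,log=q}
step 15 deliver 1→2: —
step 16 crash(1): 1={✗foll,b=5,log=q}
step 17 propose(1,'z'): —
step 18 deliver 1→2: —
step 19 deliver 2→1: —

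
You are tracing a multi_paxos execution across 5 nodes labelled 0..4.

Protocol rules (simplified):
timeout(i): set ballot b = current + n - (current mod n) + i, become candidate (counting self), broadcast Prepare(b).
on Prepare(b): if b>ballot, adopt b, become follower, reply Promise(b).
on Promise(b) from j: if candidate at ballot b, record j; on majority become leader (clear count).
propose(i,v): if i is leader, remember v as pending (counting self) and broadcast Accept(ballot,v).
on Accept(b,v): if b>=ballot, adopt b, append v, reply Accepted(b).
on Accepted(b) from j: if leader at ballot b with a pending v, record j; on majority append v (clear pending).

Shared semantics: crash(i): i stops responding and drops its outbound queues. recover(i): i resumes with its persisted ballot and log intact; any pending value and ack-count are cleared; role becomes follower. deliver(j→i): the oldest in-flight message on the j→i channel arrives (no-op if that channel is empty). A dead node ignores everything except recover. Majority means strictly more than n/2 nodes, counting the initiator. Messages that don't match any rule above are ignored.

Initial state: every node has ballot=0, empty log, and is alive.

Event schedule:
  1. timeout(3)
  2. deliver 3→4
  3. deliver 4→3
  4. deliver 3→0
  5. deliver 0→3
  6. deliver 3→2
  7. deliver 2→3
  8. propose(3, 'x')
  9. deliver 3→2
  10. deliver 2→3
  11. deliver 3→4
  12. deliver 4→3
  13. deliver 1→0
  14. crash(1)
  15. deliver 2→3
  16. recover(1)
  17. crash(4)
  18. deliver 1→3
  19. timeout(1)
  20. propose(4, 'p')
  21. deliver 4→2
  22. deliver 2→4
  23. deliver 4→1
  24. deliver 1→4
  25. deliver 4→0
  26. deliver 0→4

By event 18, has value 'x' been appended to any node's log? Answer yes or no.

yes

e1 timeout(3): 3[cand,b=8,-]
e2 deliver 3→4: 4[foll,b=8,-]
e3 deliver 4→3: ·
e4 deliver 3→0: 0[foll,b=8,-]
e5 deliver 0→3: 3[lead,b=8,-]
e6 deliver 3→2: 2[foll,b=8,-]
e7 deliver 2→3: ·
e8 propose(3,'x'): ·
e9 deliver 3→2: 2[foll,b=8,x]
e10 deliver 2→3: ·
e11 deliver 3→4: 4[foll,b=8,x]
e12 deliver 4→3: 3[lead,b=8,x]
e13 deliver 1→0: ·
e14 crash(1): 1[✗foll,b=0,-]
e15 deliver 2→3: ·
e16 recover(1): 1[foll,b=0,-]
e17 crash(4): 4[✗foll,b=8,x]
e18 deliver 1→3: ·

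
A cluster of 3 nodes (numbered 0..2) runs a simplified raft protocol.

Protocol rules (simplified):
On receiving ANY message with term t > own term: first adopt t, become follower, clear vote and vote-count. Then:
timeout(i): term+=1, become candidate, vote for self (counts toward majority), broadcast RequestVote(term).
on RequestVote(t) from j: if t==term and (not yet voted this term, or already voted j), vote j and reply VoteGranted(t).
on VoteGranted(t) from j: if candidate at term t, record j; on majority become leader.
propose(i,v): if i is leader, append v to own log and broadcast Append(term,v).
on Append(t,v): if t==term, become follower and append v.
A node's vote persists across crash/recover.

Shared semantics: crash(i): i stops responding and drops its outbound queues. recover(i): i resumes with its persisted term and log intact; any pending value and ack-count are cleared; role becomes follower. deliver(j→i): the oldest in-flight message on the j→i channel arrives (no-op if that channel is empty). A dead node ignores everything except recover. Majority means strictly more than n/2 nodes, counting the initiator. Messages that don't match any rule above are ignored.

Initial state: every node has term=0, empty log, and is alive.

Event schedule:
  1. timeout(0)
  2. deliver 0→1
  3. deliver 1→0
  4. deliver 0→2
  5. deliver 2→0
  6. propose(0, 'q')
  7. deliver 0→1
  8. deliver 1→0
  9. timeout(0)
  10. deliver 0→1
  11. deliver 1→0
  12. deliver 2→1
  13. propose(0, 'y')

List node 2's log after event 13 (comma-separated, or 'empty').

after 1 — timeout(0): n0:cand/t1/[-]
after 2 — deliver 0→1: n1:foll/t1/[-]
after 3 — deliver 1→0: n0:lead/t1/[-]
after 4 — deliver 0→2: n2:foll/t1/[-]
after 5 — deliver 2→0: ·
after 6 — propose(0,'q'): n0:lead/t1/[q]
after 7 — deliver 0→1: n1:foll/t1/[q]
after 8 — deliver 1→0: ·
after 9 — timeout(0): n0:cand/t2/[q]
after 10 — deliver 0→1: n1:foll/t2/[q]
after 11 — deliver 1→0: n0:lead/t2/[q]
after 12 — deliver 2→1: ·
after 13 — propose(0,'y'): n0:lead/t2/[q,y]

empty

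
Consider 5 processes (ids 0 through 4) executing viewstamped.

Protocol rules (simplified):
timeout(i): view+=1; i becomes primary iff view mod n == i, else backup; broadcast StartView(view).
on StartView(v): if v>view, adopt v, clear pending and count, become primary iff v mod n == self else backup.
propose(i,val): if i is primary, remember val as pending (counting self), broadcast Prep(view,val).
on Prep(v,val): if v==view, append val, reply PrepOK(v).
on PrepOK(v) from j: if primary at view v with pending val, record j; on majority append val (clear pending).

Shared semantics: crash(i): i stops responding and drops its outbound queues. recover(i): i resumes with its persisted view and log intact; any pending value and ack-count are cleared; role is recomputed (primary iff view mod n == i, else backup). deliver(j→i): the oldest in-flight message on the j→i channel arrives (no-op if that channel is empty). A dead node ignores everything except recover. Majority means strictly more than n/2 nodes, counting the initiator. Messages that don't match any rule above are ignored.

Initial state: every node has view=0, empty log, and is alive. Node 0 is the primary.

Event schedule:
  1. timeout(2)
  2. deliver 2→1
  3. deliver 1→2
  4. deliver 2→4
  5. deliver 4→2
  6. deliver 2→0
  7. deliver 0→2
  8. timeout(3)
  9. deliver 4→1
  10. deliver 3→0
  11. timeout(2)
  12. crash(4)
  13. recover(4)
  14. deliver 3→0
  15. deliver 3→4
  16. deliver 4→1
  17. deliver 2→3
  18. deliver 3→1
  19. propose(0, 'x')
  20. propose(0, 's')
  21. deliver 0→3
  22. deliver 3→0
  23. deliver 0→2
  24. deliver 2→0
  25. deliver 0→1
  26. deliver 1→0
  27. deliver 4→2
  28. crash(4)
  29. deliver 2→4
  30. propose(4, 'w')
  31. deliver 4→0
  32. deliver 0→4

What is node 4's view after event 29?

[1] timeout(2) → N2(back v1 [-])
[2] deliver 2→1 → N1(prim v1 [-])
[3] deliver 1→2 → ∅
[4] deliver 2→4 → N4(back v1 [-])
[5] deliver 4→2 → ∅
[6] deliver 2→0 → N0(back v1 [-])
[7] deliver 0→2 → ∅
[8] timeout(3) → N3(back v1 [-])
[9] deliver 4→1 → ∅
[10] deliver 3→0 → ∅
[11] timeout(2) → N2(prim v2 [-])
[12] crash(4) → N4(✗back v1 [-])
[13] recover(4) → N4(back v1 [-])
[14] deliver 3→0 → ∅
[15] deliver 3→4 → ∅
[16] deliver 4→1 → ∅
[17] deliver 2→3 → ∅
[18] deliver 3→1 → ∅
[19] propose(0,'x') → ∅
[20] propose(0,'s') → ∅
[21] deliver 0→3 → ∅
[22] deliver 3→0 → ∅
[23] deliver 0→2 → ∅
[24] deliver 2→0 → N0(back v2 [-])
[25] deliver 0→1 → ∅
[26] deliver 1→0 → ∅
[27] deliver 4→2 → ∅
[28] crash(4) → N4(✗back v1 [-])
[29] deliver 2→4 → ∅

1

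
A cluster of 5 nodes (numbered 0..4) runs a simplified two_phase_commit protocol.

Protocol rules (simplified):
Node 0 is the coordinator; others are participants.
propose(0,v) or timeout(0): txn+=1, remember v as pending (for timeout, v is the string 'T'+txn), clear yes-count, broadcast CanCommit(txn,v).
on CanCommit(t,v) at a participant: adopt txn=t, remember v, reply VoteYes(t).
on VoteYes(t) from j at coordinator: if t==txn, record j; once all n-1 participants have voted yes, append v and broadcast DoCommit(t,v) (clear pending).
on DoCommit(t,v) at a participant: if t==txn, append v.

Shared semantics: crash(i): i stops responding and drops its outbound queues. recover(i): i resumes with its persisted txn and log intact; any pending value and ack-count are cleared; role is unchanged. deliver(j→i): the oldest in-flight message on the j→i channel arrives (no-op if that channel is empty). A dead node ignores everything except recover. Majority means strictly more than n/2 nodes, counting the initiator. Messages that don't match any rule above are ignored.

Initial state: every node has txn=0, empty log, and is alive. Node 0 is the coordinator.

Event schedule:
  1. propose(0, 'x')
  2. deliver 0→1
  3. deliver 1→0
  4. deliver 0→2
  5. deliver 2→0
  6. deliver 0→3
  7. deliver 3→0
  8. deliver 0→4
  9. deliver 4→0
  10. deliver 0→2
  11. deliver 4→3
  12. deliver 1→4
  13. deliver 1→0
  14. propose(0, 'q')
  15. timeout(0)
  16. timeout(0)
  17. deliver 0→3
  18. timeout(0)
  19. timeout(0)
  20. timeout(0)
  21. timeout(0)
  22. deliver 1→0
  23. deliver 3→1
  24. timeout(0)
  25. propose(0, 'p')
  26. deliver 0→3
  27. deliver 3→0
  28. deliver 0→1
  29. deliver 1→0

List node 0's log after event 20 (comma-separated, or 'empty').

[1] propose(0,'x') → N0(coor t1 [-])
[2] deliver 0→1 → N1(part t1 [-])
[3] deliver 1→0 → ∅
[4] deliver 0→2 → N2(part t1 [-])
[5] deliver 2→0 → ∅
[6] deliver 0→3 → N3(part t1 [-])
[7] deliver 3→0 → ∅
[8] deliver 0→4 → N4(part t1 [-])
[9] deliver 4→0 → N0(coor t1 [x])
[10] deliver 0→2 → N2(part t1 [x])
[11] deliver 4→3 → ∅
[12] deliver 1→4 → ∅
[13] deliver 1→0 → ∅
[14] propose(0,'q') → N0(coor t2 [x])
[15] timeout(0) → N0(coor t3 [x])
[16] timeout(0) → N0(coor t4 [x])
[17] deliver 0→3 → N3(part t1 [x])
[18] timeout(0) → N0(coor t5 [x])
[19] timeout(0) → N0(coor t6 [x])
[20] timeout(0) → N0(coor t7 [x])

x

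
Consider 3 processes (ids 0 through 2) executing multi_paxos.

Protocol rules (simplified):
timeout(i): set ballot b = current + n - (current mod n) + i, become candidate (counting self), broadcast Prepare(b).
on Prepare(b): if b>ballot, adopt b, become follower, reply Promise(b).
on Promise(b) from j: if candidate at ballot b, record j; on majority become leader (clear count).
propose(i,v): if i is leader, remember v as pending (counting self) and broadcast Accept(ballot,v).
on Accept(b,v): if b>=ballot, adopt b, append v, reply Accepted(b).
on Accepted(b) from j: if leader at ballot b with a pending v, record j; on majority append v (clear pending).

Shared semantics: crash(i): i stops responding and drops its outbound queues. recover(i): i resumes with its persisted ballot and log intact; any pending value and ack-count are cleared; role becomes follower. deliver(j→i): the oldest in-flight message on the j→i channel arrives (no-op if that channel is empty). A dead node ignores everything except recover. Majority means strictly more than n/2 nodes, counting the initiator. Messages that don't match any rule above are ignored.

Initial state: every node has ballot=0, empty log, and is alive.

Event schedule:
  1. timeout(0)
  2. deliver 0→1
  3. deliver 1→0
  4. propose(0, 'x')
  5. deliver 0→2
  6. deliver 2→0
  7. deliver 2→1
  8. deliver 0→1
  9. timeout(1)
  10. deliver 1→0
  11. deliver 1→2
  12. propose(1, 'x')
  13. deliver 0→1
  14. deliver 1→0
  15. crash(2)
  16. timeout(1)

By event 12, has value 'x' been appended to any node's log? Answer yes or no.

yes

[1] timeout(0) → N0(cand b3 [-])
[2] deliver 0→1 → N1(foll b3 [-])
[3] deliver 1→0 → N0(lead b3 [-])
[4] propose(0,'x') → ∅
[5] deliver 0→2 → N2(foll b3 [-])
[6] deliver 2→0 → ∅
[7] deliver 2→1 → ∅
[8] deliver 0→1 → N1(foll b3 [x])
[9] timeout(1) → N1(cand b7 [x])
[10] deliver 1→0 → N0(lead b3 [x])
[11] deliver 1→2 → N2(foll b7 [-])
[12] propose(1,'x') → ∅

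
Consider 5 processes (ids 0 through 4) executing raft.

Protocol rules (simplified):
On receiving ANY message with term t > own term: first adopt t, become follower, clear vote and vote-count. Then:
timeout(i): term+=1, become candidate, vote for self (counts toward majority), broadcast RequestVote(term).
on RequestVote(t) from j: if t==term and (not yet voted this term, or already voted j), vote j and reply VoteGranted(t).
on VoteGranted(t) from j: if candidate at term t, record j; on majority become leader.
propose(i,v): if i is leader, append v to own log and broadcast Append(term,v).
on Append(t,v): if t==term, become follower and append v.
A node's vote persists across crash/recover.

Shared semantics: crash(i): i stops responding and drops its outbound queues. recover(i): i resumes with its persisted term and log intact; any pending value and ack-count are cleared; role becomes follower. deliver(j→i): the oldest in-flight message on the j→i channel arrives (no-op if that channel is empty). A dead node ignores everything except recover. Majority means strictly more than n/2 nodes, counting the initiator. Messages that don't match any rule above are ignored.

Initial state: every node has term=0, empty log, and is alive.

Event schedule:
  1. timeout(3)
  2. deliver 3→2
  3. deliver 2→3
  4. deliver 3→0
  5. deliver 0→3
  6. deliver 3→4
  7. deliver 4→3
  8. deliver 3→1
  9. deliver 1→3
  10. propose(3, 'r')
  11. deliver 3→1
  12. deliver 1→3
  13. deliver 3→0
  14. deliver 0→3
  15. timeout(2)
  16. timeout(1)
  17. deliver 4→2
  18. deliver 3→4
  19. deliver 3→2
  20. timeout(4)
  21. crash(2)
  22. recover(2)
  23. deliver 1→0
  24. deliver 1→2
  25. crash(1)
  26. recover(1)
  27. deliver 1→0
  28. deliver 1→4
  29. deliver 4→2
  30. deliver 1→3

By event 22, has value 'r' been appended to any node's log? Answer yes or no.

yes

after 1 — timeout(3): n3:cand/t1/[-]
after 2 — deliver 3→2: n2:foll/t1/[-]
after 3 — deliver 2→3: ·
after 4 — deliver 3→0: n0:foll/t1/[-]
after 5 — deliver 0→3: n3:lead/t1/[-]
after 6 — deliver 3→4: n4:foll/t1/[-]
after 7 — deliver 4→3: ·
after 8 — deliver 3→1: n1:foll/t1/[-]
after 9 — deliver 1→3: ·
after 10 — propose(3,'r'): n3:lead/t1/[r]
after 11 — deliver 3→1: n1:foll/t1/[r]
after 12 — deliver 1→3: ·
after 13 — deliver 3→0: n0:foll/t1/[r]
after 14 — deliver 0→3: ·
after 15 — timeout(2): n2:cand/t2/[-]
after 16 — timeout(1): n1:cand/t2/[r]
after 17 — deliver 4→2: ·
after 18 — deliver 3→4: n4:foll/t1/[r]
after 19 — deliver 3→2: ·
after 20 — timeout(4): n4:cand/t2/[r]
after 21 — crash(2): n2:✗cand/t2/[-]
after 22 — recover(2): n2:foll/t2/[-]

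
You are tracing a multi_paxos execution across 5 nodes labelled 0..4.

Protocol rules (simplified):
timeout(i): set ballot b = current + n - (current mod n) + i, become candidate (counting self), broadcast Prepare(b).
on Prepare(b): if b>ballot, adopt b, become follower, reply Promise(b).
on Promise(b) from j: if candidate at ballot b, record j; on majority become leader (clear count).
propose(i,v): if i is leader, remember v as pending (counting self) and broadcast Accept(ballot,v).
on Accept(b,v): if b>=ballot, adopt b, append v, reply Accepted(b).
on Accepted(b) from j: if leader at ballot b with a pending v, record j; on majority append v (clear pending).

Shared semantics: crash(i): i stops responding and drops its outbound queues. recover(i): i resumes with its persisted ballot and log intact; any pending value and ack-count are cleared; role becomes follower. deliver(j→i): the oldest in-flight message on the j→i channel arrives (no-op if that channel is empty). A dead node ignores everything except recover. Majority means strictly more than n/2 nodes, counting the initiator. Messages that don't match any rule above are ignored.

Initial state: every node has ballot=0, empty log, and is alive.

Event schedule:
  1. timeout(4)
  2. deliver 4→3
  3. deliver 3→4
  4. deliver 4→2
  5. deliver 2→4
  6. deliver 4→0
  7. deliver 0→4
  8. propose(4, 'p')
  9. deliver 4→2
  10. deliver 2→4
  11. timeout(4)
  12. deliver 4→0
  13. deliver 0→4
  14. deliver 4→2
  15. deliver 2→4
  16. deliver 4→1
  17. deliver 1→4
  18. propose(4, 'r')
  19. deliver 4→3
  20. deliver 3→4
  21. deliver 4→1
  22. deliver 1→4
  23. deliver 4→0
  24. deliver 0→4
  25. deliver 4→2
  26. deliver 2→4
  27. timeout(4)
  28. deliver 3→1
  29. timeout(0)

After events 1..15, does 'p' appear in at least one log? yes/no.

step 1 timeout(4): 4={cand,b=9,log=-}
step 2 deliver 4→3: 3={foll,b=9,log=-}
step 3 deliver 3→4: —
step 4 deliver 4→2: 2={foll,b=9,log=-}
step 5 deliver 2→4: 4={lead,b=9,log=-}
step 6 deliver 4→0: 0={foll,b=9,log=-}
step 7 deliver 0→4: —
step 8 propose(4,'p'): —
step 9 deliver 4→2: 2={foll,b=9,log=p}
step 10 deliver 2→4: —
step 11 timeout(4): 4={cand,b=14,log=-}
step 12 deliver 4→0: 0={foll,b=9,log=p}
step 13 deliver 0→4: —
step 14 deliver 4→2: 2={foll,b=14,log=p}
step 15 deliver 2→4: —

yes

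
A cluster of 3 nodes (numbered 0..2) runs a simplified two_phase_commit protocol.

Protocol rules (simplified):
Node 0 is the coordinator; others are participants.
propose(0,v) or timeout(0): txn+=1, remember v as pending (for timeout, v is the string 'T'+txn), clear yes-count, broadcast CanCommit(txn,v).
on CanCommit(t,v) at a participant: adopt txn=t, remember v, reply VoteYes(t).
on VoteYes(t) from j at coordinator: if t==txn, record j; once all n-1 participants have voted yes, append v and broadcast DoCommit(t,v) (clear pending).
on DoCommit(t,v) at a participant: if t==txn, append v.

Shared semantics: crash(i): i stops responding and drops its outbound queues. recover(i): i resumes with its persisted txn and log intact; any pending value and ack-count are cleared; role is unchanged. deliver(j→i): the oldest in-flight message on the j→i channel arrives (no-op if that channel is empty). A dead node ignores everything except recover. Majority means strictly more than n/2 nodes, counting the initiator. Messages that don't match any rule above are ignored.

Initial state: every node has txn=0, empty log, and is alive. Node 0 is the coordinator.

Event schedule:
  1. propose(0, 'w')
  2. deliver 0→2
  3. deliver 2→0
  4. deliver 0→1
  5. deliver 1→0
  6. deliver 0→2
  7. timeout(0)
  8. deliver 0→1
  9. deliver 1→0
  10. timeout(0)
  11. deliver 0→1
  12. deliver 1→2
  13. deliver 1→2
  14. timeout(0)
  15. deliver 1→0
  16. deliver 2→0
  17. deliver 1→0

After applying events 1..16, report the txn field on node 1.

2

1. propose(0,'w'):  <0:coor t1 ->
2. deliver 0→2:  <2:part t1 ->
3. deliver 2→0:  nop
4. deliver 0→1:  <1:part t1 ->
5. deliver 1→0:  <0:coor t1 w>
6. deliver 0→2:  <2:part t1 w>
7. timeout(0):  <0:coor t2 w>
8. deliver 0→1:  <1:part t1 w>
9. deliver 1→0:  nop
10. timeout(0):  <0:coor t3 w>
11. deliver 0→1:  <1:part t2 w>
12. deliver 1→2:  nop
13. deliver 1→2:  nop
14. timeout(0):  <0:coor t4 w>
15. deliver 1→0:  nop
16. deliver 2→0:  nop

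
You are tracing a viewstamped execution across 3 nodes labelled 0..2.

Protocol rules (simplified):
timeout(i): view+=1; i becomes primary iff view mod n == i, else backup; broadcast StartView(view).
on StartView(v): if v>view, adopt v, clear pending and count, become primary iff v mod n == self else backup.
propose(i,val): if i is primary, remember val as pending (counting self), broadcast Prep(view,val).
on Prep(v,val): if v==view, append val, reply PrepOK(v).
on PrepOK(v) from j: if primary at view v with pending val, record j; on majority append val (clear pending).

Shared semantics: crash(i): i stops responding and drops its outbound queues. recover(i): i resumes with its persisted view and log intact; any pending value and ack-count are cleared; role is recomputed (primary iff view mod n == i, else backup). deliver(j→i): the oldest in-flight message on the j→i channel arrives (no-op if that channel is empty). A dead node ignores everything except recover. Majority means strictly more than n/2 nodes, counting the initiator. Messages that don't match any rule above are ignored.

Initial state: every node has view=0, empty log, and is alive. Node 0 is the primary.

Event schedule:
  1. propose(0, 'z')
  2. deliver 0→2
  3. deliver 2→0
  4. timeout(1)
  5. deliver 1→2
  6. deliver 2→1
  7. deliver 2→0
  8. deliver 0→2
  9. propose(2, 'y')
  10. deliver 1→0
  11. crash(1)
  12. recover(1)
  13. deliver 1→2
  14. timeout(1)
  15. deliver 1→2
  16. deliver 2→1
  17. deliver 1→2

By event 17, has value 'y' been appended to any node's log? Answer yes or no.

1. propose(0,'z'):  nop
2. deliver 0→2:  <2:back v0 z>
3. deliver 2→0:  <0:prim v0 z>
4. timeout(1):  <1:prim v1 ->
5. deliver 1→2:  <2:back v1 z>
6. deliver 2→1:  nop
7. deliver 2→0:  nop
8. deliver 0→2:  nop
9. propose(2,'y'):  nop
10. deliver 1→0:  <0:back v1 z>
11. crash(1):  <1:✗prim v1 ->
12. recover(1):  <1:prim v1 ->
13. deliver 1→2:  nop
14. timeout(1):  <1:back v2 ->
15. deliver 1→2:  <2:prim v2 z>
16. deliver 2→1:  nop
17. deliver 1→2:  nop

no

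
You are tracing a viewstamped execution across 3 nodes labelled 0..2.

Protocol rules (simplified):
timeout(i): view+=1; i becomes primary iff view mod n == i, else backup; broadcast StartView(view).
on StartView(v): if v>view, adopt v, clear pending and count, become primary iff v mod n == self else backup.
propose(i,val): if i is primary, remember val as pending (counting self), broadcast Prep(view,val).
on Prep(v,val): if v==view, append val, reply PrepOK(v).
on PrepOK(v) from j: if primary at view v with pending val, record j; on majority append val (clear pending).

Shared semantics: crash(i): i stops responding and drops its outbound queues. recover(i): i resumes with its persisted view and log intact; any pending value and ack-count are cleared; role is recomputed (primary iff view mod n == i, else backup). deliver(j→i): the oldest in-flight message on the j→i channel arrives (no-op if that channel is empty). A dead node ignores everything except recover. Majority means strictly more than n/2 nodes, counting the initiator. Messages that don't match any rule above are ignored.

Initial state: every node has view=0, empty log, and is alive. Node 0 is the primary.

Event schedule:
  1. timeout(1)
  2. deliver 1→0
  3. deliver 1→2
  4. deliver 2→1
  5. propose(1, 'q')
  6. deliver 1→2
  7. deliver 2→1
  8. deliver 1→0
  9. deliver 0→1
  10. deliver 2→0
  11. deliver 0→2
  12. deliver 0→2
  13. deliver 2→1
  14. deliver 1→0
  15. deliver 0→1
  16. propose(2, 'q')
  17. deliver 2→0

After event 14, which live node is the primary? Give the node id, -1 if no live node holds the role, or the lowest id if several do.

e1 timeout(1): 1[prim,v=1,-]
e2 deliver 1→0: 0[back,v=1,-]
e3 deliver 1→2: 2[back,v=1,-]
e4 deliver 2→1: ·
e5 propose(1,'q'): ·
e6 deliver 1→2: 2[back,v=1,q]
e7 deliver 2→1: 1[prim,v=1,q]
e8 deliver 1→0: 0[back,v=1,q]
e9 deliver 0→1: ·
e10 deliver 2→0: ·
e11 deliver 0→2: ·
e12 deliver 0→2: ·
e13 deliver 2→1: ·
e14 deliver 1→0: ·

1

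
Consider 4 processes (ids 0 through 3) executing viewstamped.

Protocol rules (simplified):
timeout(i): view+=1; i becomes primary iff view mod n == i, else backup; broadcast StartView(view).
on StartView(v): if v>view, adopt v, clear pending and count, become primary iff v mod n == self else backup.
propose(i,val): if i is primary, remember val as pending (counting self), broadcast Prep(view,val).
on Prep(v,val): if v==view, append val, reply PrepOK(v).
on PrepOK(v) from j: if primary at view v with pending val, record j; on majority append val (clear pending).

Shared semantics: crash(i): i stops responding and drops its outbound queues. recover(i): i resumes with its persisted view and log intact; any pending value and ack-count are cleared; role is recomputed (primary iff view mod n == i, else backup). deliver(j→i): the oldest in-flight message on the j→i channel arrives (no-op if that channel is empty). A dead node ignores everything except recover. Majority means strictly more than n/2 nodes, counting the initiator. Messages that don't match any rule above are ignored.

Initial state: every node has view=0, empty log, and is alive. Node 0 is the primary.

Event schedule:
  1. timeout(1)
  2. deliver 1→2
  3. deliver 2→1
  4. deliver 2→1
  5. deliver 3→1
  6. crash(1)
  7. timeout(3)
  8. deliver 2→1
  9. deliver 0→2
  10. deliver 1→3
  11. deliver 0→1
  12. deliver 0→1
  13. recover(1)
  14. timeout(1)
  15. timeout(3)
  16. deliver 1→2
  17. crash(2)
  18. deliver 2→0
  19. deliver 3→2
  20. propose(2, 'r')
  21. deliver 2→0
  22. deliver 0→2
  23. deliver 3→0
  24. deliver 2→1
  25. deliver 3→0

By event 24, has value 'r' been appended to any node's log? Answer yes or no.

[1] timeout(1) → N1(prim v1 [-])
[2] deliver 1→2 → N2(back v1 [-])
[3] deliver 2→1 → ∅
[4] deliver 2→1 → ∅
[5] deliver 3→1 → ∅
[6] crash(1) → N1(✗prim v1 [-])
[7] timeout(3) → N3(back v1 [-])
[8] deliver 2→1 → ∅
[9] deliver 0→2 → ∅
[10] deliver 1→3 → ∅
[11] deliver 0→1 → ∅
[12] deliver 0→1 → ∅
[13] recover(1) → N1(prim v1 [-])
[14] timeout(1) → N1(back v2 [-])
[15] timeout(3) → N3(back v2 [-])
[16] deliver 1→2 → N2(prim v2 [-])
[17] crash(2) → N2(✗prim v2 [-])
[18] deliver 2→0 → ∅
[19] deliver 3→2 → ∅
[20] propose(2,'r') → ∅
[21] deliver 2→0 → ∅
[22] deliver 0→2 → ∅
[23] deliver 3→0 → N0(back v1 [-])
[24] deliver 2→1 → ∅

no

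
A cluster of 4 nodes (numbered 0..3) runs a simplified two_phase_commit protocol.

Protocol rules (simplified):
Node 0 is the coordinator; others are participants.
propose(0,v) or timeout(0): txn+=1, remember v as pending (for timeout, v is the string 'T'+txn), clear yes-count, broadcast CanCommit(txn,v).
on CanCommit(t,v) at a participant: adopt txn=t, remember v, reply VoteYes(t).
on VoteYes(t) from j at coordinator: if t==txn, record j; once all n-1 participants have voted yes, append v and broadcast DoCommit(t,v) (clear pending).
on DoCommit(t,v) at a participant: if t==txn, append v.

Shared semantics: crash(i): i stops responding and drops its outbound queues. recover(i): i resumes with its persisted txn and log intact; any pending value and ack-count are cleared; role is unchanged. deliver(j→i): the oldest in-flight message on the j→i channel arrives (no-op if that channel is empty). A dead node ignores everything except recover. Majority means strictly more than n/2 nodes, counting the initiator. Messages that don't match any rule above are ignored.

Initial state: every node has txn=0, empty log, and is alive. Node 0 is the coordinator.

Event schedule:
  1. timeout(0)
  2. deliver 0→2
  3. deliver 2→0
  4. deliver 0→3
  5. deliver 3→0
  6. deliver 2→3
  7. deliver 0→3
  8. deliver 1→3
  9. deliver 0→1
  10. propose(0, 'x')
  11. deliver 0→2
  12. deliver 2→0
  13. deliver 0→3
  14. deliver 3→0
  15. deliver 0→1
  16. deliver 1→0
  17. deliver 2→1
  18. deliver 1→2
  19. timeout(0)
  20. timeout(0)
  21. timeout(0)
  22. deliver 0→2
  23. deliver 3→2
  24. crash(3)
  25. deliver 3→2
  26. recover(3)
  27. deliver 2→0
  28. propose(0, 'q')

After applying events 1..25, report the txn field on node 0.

5

e1 timeout(0): 0[coor,t=1,-]
e2 deliver 0→2: 2[part,t=1,-]
e3 deliver 2→0: ·
e4 deliver 0→3: 3[part,t=1,-]
e5 deliver 3→0: ·
e6 deliver 2→3: ·
e7 deliver 0→3: ·
e8 deliver 1→3: ·
e9 deliver 0→1: 1[part,t=1,-]
e10 propose(0,'x'): 0[coor,t=2,-]
e11 deliver 0→2: 2[part,t=2,-]
e12 deliver 2→0: ·
e13 deliver 0→3: 3[part,t=2,-]
e14 deliver 3→0: ·
e15 deliver 0→1: 1[part,t=2,-]
e16 deliver 1→0: ·
e17 deliver 2→1: ·
e18 deliver 1→2: ·
e19 timeout(0): 0[coor,t=3,-]
e20 timeout(0): 0[coor,t=4,-]
e21 timeout(0): 0[coor,t=5,-]
e22 deliver 0→2: 2[part,t=3,-]
e23 deliver 3→2: ·
e24 crash(3): 3[✗part,t=2,-]
e25 deliver 3→2: ·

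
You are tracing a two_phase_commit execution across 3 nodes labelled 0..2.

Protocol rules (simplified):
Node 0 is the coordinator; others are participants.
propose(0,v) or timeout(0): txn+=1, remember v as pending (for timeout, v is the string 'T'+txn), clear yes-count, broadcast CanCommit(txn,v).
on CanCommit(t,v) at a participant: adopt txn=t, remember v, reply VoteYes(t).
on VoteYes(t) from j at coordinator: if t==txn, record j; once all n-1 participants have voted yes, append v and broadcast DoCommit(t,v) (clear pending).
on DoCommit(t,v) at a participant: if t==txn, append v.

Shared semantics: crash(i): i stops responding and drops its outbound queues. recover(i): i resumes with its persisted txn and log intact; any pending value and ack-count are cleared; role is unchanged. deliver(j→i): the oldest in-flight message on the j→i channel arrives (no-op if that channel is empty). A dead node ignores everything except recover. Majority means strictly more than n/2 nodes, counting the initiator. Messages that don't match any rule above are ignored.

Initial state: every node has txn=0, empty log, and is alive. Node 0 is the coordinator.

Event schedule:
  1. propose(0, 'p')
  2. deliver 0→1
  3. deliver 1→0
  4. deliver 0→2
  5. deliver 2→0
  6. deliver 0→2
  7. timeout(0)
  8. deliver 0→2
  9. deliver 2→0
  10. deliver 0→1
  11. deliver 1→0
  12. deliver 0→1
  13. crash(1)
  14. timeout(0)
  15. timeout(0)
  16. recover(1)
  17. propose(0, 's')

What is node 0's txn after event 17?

5

step 1 propose(0,'p'): 0={coor,t=1,log=-}
step 2 deliver 0→1: 1={part,t=1,log=-}
step 3 deliver 1→0: —
step 4 deliver 0→2: 2={part,t=1,log=-}
step 5 deliver 2→0: 0={coor,t=1,log=p}
step 6 deliver 0→2: 2={part,t=1,log=p}
step 7 timeout(0): 0={coor,t=2,log=p}
step 8 deliver 0→2: 2={part,t=2,log=p}
step 9 deliver 2→0: —
step 10 deliver 0→1: 1={part,t=1,log=p}
step 11 deliver 1→0: —
step 12 deliver 0→1: 1={part,t=2,log=p}
step 13 crash(1): 1={✗part,t=2,log=p}
step 14 timeout(0): 0={coor,t=3,log=p}
step 15 timeout(0): 0={coor,t=4,log=p}
step 16 recover(1): 1={part,t=2,log=p}
step 17 propose(0,'s'): 0={coor,t=5,log=p}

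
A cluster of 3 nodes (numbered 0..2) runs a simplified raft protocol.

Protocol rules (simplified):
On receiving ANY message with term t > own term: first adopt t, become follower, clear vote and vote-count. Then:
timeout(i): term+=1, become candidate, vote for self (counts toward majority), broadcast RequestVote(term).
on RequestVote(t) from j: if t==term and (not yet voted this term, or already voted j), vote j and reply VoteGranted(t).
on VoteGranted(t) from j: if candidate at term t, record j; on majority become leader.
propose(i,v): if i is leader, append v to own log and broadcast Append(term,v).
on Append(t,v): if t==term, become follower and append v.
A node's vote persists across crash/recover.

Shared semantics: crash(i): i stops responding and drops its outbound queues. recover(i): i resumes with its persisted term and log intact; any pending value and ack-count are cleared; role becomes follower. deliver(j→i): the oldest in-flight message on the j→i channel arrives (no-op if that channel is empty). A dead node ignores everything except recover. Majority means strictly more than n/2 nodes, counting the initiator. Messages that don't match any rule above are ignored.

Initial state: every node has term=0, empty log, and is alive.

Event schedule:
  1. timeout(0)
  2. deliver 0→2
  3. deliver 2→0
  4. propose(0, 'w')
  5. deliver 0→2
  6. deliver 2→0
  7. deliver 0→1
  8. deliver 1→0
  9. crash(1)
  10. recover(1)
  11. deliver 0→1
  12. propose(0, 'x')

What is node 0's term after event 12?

[1] timeout(0) → N0(cand t1 [-])
[2] deliver 0→2 → N2(foll t1 [-])
[3] deliver 2→0 → N0(lead t1 [-])
[4] propose(0,'w') → N0(lead t1 [w])
[5] deliver 0→2 → N2(foll t1 [w])
[6] deliver 2→0 → ∅
[7] deliver 0→1 → N1(foll t1 [-])
[8] deliver 1→0 → ∅
[9] crash(1) → N1(✗foll t1 [-])
[10] recover(1) → N1(foll t1 [-])
[11] deliver 0→1 → N1(foll t1 [w])
[12] propose(0,'x') → N0(lead t1 [w,x])

1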